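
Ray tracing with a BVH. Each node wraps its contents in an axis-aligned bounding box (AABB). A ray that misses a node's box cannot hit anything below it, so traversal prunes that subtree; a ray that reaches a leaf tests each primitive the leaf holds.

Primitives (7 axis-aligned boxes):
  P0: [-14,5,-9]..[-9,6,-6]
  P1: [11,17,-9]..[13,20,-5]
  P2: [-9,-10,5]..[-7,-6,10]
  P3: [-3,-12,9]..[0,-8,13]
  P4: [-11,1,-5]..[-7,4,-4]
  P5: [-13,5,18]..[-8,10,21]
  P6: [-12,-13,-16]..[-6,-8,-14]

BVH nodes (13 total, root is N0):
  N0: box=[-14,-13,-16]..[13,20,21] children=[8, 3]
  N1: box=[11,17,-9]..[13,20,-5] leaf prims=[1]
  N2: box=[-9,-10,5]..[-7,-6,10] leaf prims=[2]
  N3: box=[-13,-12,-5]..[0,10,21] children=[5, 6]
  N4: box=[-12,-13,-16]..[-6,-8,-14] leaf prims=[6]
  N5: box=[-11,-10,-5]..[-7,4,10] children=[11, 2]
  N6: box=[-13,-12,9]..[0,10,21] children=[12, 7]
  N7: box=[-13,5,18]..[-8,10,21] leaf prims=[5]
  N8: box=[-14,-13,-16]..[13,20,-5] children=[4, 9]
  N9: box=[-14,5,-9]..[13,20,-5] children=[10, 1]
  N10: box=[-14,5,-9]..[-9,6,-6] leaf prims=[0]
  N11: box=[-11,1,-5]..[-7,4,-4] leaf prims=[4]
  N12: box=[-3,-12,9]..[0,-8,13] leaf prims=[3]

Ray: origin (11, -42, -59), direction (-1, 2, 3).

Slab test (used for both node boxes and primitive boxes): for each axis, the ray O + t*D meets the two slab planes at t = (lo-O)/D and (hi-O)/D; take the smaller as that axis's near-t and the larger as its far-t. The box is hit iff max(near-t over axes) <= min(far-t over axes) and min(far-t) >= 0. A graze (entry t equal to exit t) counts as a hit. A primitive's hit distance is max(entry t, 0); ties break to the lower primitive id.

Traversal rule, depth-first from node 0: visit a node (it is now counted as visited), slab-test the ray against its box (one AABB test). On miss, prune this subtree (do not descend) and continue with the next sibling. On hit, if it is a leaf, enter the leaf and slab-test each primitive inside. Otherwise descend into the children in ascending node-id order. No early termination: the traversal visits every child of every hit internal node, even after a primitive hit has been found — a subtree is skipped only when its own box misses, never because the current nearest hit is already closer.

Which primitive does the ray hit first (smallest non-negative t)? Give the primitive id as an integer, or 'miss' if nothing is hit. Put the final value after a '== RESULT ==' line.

Trace the traversal:
N0 x:[-2,25] y:[29/2,31] z:[43/3,80/3] -> hit [29/2,25], descend [3, 8]
  N3 x:[11,24] y:[15,26] z:[18,80/3] -> hit [18,24], descend [5, 6]
    N5 x:[18,22] y:[16,23] z:[18,23] -> hit [18,22], descend [2, 11]
      N2 x:[18,20] y:[16,18] z:[64/3,23] -> miss, prune
      N11 x:[18,22] y:[43/2,23] z:[18,55/3] -> miss, prune
    N6 x:[11,24] y:[15,26] z:[68/3,80/3] -> hit [68/3,24], descend [7, 12]
      N7 x:[19,24] y:[47/2,26] z:[77/3,80/3] -> miss, prune
      N12 x:[11,14] y:[15,17] z:[68/3,24] -> miss, prune
  N8 x:[-2,25] y:[29/2,31] z:[43/3,18] -> hit [29/2,18], descend [4, 9]
    N4 x:[17,23] y:[29/2,17] z:[43/3,15] -> miss, prune
    N9 x:[-2,25] y:[47/2,31] z:[50/3,18] -> miss, prune

Summary -> nodes [0, 3, 5, 2, 11, 6, 7, 12, 8, 4, 9]; box-tests=11; leaf-entries=0; first=miss

== RESULT ==
miss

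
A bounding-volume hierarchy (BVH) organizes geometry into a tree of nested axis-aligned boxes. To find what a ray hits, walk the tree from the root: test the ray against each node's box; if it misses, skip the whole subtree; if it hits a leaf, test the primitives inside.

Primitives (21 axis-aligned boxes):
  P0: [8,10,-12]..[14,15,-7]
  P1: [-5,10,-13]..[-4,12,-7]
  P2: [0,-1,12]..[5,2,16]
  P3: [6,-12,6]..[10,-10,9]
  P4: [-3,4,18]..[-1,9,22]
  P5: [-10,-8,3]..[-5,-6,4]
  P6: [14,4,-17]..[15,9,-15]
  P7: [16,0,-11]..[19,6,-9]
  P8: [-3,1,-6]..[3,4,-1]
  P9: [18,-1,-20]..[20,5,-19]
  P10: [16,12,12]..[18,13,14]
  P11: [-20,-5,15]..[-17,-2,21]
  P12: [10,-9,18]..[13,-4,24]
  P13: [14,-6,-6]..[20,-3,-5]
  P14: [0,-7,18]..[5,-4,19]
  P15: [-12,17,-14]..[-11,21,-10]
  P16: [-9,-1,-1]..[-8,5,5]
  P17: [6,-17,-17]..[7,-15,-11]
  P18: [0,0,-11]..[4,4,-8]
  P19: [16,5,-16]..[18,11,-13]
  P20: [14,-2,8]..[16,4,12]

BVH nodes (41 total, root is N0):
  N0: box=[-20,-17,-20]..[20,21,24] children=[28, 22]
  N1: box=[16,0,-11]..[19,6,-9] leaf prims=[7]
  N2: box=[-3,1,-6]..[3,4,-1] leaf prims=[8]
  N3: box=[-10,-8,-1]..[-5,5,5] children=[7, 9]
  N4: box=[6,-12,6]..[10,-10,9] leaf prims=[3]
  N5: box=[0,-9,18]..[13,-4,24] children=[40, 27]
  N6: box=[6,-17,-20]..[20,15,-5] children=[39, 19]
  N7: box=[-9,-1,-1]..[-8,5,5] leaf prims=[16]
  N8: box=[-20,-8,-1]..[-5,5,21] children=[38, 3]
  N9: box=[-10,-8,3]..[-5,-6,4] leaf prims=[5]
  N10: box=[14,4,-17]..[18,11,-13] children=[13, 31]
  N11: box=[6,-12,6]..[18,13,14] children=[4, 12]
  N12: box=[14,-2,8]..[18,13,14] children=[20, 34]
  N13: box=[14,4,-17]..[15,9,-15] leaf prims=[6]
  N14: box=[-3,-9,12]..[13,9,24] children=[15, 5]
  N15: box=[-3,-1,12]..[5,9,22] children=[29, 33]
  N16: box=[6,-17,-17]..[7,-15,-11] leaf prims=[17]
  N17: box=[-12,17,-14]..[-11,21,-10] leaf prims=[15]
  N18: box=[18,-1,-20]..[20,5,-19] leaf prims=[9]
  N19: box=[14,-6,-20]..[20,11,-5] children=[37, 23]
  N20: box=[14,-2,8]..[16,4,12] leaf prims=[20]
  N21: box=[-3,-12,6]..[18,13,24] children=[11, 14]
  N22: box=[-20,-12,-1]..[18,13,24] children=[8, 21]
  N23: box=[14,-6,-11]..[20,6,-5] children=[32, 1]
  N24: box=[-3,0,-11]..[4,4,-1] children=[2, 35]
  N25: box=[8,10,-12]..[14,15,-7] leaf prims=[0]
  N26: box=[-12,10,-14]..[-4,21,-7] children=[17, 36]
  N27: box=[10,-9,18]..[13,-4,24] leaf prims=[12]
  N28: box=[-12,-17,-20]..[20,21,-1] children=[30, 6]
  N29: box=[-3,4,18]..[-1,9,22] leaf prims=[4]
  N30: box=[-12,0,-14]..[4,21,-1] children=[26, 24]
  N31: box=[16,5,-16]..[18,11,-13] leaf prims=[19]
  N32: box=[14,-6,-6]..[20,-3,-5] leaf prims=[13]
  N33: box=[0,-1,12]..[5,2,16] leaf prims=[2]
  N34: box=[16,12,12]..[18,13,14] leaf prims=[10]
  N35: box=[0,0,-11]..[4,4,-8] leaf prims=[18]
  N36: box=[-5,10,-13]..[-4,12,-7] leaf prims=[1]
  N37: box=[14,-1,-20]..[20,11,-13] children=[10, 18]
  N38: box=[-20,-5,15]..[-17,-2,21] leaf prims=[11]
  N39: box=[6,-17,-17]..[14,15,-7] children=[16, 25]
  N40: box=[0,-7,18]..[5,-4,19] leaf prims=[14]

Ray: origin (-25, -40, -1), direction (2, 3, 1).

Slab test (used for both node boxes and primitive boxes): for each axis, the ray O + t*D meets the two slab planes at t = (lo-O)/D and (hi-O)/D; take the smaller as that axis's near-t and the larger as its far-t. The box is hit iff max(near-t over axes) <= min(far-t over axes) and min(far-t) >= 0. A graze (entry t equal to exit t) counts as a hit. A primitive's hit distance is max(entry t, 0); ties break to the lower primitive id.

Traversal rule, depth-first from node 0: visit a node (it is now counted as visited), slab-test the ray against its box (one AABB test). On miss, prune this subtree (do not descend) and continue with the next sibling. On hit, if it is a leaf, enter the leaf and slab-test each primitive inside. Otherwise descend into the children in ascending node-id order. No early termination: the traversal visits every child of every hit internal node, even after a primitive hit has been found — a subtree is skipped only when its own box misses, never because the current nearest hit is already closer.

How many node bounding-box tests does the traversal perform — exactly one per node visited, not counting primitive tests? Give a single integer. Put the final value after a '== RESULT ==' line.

Traverse from the root:
N0 x:[5/2,45/2] y:[23/3,61/3] z:[-19,25] -> hit [23/3,61/3], descend [22, 28]
  N22 x:[5/2,43/2] y:[28/3,53/3] z:[0,25] -> hit [28/3,53/3], descend [8, 21]
    N8 x:[5/2,10] y:[32/3,15] z:[0,22] -> miss, prune
    N21 x:[11,43/2] y:[28/3,53/3] z:[7,25] -> hit [11,53/3], descend [11, 14]
      N11 x:[31/2,43/2] y:[28/3,53/3] z:[7,15] -> miss, prune
      N14 x:[11,19] y:[31/3,49/3] z:[13,25] -> hit [13,49/3], descend [5, 15]
        N5 x:[25/2,19] y:[31/3,12] z:[19,25] -> miss, prune
        N15 x:[11,15] y:[13,49/3] z:[13,23] -> hit [13,15], descend [29, 33]
          N29 x:[11,12] y:[44/3,49/3] z:[19,23] -> miss, prune
          N33 x:[25/2,15] y:[13,14] z:[13,17] -> hit [13,14] leaf, test {P2@t=13}
  N28 x:[13/2,45/2] y:[23/3,61/3] z:[-19,0] -> miss, prune

Summary -> nodes [0, 22, 8, 21, 11, 14, 5, 15, 29, 33, 28]; box-tests=11; leaf-entries=1; first=P2

== RESULT ==
11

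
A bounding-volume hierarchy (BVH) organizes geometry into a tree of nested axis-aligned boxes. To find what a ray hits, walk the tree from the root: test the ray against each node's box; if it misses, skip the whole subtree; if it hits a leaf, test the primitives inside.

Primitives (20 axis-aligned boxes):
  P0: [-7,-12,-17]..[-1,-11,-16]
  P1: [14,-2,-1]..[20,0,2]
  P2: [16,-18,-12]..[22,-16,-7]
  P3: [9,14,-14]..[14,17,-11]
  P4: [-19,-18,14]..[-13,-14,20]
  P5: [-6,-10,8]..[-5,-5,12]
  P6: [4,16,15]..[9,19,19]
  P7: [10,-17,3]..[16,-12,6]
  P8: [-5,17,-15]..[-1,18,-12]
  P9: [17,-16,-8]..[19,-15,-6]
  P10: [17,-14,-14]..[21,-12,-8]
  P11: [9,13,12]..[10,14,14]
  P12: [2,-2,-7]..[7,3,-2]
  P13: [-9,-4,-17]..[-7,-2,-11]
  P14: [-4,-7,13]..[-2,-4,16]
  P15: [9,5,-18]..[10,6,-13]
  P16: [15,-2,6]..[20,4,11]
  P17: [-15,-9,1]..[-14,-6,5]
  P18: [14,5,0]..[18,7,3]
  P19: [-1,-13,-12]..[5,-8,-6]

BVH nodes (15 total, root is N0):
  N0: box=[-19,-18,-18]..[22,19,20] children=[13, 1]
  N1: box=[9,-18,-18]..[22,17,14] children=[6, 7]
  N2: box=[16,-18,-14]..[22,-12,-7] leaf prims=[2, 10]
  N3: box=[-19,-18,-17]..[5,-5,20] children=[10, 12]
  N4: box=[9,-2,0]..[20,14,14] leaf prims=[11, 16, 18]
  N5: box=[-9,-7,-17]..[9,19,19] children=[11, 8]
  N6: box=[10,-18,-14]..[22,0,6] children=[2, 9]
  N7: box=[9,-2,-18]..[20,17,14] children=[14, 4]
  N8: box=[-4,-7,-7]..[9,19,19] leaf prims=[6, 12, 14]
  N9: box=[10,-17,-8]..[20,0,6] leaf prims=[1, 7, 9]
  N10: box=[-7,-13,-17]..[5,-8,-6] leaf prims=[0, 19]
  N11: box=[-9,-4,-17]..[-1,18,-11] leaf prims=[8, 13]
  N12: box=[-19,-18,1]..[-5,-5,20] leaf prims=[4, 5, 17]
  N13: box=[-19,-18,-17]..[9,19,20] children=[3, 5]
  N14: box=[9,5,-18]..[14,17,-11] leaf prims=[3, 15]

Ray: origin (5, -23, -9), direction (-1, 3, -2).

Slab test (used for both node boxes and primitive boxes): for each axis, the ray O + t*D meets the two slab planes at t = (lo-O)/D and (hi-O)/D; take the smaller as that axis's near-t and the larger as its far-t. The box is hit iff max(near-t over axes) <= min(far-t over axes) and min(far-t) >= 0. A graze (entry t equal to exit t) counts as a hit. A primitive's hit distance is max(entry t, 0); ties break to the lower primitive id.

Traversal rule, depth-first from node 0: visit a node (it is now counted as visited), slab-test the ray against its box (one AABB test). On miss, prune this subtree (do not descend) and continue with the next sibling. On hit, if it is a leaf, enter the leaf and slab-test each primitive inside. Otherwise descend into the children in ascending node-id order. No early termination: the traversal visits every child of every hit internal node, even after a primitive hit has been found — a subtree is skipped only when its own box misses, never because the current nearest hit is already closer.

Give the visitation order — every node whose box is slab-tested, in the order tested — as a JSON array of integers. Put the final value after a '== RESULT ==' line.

Traverse from the root:
N0 x:[-17,24] y:[5/3,14] z:[-29/2,9/2] -> hit [5/3,9/2], descend [1, 13]
  N1 x:[-17,-4] y:[5/3,40/3] z:[-23/2,9/2] -> miss, prune
  N13 x:[-4,24] y:[5/3,14] z:[-29/2,4] -> hit [5/3,4], descend [3, 5]
    N3 x:[0,24] y:[5/3,6] z:[-29/2,4] -> hit [5/3,4], descend [10, 12]
      N10 x:[0,12] y:[10/3,5] z:[-3/2,4] -> hit [10/3,4] leaf, test {P0(miss), P19(miss)}
      N12 x:[10,24] y:[5/3,6] z:[-29/2,-5] -> miss, prune
    N5 x:[-4,14] y:[16/3,14] z:[-14,4] -> miss, prune

7 AABB tests over nodes [0, 1, 13, 3, 10, 12, 5]; 1 leaf entered; closest miss.

== RESULT ==
[0, 1, 13, 3, 10, 12, 5]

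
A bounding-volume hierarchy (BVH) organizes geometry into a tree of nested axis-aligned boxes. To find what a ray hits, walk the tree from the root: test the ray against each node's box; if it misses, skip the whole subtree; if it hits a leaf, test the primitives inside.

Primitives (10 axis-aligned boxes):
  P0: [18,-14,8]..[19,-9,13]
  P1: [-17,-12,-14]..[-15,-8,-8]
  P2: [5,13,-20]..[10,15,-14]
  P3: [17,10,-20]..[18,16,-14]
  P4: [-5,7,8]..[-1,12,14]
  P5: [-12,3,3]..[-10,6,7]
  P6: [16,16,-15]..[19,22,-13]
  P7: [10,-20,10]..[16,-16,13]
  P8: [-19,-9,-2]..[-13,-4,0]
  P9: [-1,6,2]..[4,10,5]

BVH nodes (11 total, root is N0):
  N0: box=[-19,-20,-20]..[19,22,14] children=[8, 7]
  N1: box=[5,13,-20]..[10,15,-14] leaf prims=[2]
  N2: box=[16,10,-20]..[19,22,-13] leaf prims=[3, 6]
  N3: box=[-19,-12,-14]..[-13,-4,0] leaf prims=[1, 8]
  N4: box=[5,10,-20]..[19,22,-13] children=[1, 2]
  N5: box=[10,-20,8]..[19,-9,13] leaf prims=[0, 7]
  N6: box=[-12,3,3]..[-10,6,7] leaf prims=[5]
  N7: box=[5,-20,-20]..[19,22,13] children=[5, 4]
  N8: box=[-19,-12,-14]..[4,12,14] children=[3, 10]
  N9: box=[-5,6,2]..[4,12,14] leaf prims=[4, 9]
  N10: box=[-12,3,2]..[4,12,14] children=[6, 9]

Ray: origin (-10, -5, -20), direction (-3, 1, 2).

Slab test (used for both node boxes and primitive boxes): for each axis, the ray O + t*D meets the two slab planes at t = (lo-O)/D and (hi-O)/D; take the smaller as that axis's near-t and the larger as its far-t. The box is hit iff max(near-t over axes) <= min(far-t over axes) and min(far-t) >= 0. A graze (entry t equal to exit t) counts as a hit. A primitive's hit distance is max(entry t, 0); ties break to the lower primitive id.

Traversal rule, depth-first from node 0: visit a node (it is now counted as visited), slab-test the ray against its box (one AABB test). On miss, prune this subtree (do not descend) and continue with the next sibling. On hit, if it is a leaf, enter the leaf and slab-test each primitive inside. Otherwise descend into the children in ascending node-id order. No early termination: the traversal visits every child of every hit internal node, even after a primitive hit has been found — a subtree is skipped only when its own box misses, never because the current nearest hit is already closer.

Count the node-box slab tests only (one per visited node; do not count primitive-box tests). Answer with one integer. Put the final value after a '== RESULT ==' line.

Walk:
N0 x:[-29/3,3] y:[-15,27] z:[0,17] -> hit [0,3], descend [7, 8]
  N7 x:[-29/3,-5] y:[-15,27] z:[0,33/2] -> miss, prune
  N8 x:[-14/3,3] y:[-7,17] z:[3,17] -> hit [3,3], descend [3, 10]
    N3 x:[1,3] y:[-7,1] z:[3,10] -> miss, prune
    N10 x:[-14/3,2/3] y:[8,17] z:[11,17] -> miss, prune

5 AABB tests over nodes [0, 7, 8, 3, 10]; 0 leaves entered; closest miss.

== RESULT ==
5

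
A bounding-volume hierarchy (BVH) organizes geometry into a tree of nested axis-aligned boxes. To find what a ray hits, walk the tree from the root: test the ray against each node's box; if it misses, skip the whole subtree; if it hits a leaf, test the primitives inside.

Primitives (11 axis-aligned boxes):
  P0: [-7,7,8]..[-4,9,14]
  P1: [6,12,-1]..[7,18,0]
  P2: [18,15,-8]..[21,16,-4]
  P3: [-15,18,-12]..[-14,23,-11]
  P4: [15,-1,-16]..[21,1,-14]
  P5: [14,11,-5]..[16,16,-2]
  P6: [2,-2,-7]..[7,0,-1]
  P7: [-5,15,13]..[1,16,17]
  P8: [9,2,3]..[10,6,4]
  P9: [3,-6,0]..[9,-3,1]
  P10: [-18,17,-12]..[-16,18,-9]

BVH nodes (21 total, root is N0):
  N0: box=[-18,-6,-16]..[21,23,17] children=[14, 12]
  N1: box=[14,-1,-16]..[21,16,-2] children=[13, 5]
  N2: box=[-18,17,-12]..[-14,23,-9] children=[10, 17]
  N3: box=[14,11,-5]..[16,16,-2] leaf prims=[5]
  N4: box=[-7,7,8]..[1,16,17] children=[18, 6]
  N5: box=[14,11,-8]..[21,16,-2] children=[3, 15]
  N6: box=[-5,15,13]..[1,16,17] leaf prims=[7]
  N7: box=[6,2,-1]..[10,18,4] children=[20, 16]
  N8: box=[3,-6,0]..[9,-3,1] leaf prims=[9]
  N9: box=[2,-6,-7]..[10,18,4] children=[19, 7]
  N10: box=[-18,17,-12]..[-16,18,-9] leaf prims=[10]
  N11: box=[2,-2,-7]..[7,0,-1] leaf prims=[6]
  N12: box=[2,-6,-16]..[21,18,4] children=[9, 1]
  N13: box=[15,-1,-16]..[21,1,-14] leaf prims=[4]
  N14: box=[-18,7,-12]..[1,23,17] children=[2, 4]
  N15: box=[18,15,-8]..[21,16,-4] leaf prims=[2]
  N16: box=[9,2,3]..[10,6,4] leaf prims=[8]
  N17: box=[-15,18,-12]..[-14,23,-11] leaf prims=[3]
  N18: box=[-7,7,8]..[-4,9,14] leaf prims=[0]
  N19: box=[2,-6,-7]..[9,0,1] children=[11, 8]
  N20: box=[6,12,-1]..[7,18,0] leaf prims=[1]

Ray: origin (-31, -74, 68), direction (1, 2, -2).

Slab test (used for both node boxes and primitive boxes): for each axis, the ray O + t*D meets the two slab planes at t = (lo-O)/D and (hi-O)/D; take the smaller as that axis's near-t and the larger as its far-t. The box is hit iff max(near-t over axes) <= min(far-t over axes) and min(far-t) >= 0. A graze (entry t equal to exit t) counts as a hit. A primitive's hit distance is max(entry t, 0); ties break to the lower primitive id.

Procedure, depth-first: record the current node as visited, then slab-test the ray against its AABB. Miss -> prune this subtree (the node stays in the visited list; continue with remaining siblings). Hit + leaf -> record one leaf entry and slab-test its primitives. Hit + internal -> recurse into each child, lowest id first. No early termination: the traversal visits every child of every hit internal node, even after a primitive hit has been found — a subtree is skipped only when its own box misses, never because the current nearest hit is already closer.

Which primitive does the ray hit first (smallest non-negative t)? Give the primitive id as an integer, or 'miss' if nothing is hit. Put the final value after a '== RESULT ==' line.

Trace the traversal:
N0 x:[13,52] y:[34,97/2] z:[51/2,42] -> hit [34,42], descend [12, 14]
  N12 x:[33,52] y:[34,46] z:[32,42] -> hit [34,42], descend [1, 9]
    N1 x:[45,52] y:[73/2,45] z:[35,42] -> miss, prune
    N9 x:[33,41] y:[34,46] z:[32,75/2] -> hit [34,75/2], descend [7, 19]
      N7 x:[37,41] y:[38,46] z:[32,69/2] -> miss, prune
      N19 x:[33,40] y:[34,37] z:[67/2,75/2] -> hit [34,37], descend [8, 11]
        N8 x:[34,40] y:[34,71/2] z:[67/2,34] -> hit [34,34] leaf, test {P9@t=34}
        N11 x:[33,38] y:[36,37] z:[69/2,75/2] -> hit [36,37] leaf, test {P6@t=36}
  N14 x:[13,32] y:[81/2,97/2] z:[51/2,40] -> miss, prune

Summary -> nodes [0, 12, 1, 9, 7, 19, 8, 11, 14]; box-tests=9; leaf-entries=2; first=P9

== RESULT ==
9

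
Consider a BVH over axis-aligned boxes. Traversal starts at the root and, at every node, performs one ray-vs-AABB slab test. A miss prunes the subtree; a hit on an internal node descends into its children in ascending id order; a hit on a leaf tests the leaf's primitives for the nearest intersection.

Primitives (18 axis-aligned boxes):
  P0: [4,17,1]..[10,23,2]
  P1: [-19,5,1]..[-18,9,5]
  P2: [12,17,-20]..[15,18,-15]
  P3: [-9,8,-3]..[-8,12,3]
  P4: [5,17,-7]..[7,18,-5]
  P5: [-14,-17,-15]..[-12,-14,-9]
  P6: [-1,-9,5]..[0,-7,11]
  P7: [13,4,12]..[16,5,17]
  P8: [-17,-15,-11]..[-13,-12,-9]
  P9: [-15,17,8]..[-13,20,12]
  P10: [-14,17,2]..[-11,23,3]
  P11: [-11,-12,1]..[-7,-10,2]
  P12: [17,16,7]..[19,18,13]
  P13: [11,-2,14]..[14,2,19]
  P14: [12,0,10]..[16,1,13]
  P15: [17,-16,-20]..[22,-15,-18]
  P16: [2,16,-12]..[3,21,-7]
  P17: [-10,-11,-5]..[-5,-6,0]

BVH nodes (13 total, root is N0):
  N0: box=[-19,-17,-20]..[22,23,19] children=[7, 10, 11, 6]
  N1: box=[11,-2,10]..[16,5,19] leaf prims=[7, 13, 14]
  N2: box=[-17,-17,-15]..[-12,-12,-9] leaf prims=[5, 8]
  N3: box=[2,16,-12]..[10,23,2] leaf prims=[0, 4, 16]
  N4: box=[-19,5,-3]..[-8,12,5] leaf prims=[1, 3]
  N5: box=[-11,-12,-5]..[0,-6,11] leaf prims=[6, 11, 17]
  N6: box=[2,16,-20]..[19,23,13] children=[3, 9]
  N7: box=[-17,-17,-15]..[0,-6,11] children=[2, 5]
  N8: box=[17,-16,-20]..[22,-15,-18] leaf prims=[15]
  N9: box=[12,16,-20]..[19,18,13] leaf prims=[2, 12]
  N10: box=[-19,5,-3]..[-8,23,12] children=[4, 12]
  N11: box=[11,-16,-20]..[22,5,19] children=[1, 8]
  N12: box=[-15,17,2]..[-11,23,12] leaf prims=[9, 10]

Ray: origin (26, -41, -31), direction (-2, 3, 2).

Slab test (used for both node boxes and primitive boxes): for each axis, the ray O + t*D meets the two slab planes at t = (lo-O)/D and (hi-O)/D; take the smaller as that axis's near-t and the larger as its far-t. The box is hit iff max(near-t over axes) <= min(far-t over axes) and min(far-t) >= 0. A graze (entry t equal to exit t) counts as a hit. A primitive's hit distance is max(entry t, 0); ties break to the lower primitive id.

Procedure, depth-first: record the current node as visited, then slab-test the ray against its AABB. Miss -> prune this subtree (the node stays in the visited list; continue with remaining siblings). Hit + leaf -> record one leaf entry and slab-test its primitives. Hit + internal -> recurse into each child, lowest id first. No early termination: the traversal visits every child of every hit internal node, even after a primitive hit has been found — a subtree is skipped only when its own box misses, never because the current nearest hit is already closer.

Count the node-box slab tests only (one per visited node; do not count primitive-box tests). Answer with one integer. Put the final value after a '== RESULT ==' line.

Trace the traversal:
N0 x:[2,45/2] y:[8,64/3] z:[11/2,25] -> hit [8,64/3], descend [6, 7, 10, 11]
  N6 x:[7/2,12] y:[19,64/3] z:[11/2,22] -> miss, prune
  N7 x:[13,43/2] y:[8,35/3] z:[8,21] -> miss, prune
  N10 x:[17,45/2] y:[46/3,64/3] z:[14,43/2] -> hit [17,64/3], descend [4, 12]
    N4 x:[17,45/2] y:[46/3,53/3] z:[14,18] -> hit [17,53/3] leaf, test {P1(miss), P3@t=17}
    N12 x:[37/2,41/2] y:[58/3,64/3] z:[33/2,43/2] -> hit [58/3,41/2] leaf, test {P9@t=39/2, P10(miss)}
  N11 x:[2,15/2] y:[25/3,46/3] z:[11/2,25] -> miss, prune

Visited [0, 6, 7, 10, 4, 12, 11]. Tests: 7 box, 2 leaf. Nearest: P3.

== RESULT ==
7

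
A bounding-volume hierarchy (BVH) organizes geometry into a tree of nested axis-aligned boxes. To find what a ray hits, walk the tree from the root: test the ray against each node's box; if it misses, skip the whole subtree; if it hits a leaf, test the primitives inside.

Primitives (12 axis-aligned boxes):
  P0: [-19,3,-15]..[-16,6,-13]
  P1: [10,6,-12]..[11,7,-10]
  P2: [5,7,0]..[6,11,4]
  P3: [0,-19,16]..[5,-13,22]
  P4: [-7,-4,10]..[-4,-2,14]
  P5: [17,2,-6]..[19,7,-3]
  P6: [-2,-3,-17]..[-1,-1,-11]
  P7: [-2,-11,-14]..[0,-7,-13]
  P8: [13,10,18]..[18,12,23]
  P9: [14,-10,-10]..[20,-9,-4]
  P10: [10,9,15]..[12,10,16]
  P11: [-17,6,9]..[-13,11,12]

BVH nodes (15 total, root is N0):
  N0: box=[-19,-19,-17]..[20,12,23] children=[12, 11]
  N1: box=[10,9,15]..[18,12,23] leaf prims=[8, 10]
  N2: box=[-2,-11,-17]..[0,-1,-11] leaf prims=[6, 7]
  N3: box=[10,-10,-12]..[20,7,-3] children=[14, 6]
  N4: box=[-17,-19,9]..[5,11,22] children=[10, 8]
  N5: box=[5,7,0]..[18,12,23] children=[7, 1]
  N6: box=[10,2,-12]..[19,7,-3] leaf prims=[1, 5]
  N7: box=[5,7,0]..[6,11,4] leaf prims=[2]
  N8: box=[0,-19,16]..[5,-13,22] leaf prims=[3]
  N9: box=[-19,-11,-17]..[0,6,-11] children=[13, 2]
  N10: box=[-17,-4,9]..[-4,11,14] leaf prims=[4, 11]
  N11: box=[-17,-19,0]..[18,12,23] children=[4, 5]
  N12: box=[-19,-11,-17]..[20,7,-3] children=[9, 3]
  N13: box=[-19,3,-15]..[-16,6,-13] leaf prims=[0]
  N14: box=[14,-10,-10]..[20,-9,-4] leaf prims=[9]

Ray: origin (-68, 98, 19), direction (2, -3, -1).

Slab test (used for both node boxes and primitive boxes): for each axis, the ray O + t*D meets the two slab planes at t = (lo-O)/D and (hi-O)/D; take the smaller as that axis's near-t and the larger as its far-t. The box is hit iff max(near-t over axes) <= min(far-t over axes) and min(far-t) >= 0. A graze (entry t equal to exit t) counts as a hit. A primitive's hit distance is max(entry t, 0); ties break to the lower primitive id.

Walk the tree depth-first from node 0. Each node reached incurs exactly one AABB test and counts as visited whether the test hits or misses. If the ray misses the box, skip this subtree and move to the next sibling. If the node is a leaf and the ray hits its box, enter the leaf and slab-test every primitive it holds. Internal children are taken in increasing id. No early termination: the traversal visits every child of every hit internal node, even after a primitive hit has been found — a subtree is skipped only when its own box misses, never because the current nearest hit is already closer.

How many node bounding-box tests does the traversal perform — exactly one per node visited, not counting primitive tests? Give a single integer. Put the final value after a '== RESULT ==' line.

Traverse from the root:
N0 x:[49/2,44] y:[86/3,39] z:[-4,36] -> hit [86/3,36], descend [11, 12]
  N11 x:[51/2,43] y:[86/3,39] z:[-4,19] -> miss, prune
  N12 x:[49/2,44] y:[91/3,109/3] z:[22,36] -> hit [91/3,36], descend [3, 9]
    N3 x:[39,44] y:[91/3,36] z:[22,31] -> miss, prune
    N9 x:[49/2,34] y:[92/3,109/3] z:[30,36] -> hit [92/3,34], descend [2, 13]
      N2 x:[33,34] y:[33,109/3] z:[30,36] -> hit [33,34] leaf, test {P6@t=33, P7(miss)}
      N13 x:[49/2,26] y:[92/3,95/3] z:[32,34] -> miss, prune

Summary -> nodes [0, 11, 12, 3, 9, 2, 13]; box-tests=7; leaf-entries=1; first=P6

== RESULT ==
7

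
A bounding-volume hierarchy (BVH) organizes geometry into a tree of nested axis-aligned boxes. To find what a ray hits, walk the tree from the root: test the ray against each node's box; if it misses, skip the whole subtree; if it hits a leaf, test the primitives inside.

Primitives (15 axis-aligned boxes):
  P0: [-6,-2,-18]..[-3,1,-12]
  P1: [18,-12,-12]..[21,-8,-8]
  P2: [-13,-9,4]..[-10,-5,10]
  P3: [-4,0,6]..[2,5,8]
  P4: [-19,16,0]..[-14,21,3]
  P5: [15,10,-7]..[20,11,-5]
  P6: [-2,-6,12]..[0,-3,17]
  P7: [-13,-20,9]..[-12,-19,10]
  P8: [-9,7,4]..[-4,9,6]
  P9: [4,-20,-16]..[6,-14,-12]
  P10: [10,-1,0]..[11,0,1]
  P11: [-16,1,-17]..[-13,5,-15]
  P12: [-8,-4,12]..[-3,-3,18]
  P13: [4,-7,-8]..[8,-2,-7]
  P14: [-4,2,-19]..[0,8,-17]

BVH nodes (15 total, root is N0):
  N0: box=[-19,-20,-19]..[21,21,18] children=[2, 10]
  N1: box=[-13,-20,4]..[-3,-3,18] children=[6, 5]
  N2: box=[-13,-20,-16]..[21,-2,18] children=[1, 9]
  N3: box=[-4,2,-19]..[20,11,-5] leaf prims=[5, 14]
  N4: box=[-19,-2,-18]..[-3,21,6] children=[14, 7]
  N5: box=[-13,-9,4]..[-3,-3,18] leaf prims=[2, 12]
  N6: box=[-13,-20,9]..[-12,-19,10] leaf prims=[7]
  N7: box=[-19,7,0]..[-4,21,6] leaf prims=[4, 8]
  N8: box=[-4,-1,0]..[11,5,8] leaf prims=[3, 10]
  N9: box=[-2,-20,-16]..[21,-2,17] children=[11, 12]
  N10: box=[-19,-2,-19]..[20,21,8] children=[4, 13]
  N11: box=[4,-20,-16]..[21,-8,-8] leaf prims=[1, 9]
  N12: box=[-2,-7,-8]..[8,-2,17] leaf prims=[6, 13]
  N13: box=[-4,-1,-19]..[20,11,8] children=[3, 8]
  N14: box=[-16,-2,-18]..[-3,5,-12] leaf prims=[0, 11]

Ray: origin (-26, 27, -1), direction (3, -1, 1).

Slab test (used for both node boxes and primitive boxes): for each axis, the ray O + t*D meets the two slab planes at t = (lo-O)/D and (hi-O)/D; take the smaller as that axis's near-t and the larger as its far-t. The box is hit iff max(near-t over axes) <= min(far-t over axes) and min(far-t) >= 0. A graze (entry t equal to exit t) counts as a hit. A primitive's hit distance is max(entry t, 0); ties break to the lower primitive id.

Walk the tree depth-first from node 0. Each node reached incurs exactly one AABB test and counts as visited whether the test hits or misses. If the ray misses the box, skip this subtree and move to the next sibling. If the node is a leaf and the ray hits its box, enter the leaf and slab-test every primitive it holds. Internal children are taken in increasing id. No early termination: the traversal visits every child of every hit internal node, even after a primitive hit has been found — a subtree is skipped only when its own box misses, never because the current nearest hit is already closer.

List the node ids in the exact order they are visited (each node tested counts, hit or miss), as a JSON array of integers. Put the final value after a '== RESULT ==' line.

Walk:
N0 x:[7/3,47/3] y:[6,47] z:[-18,19] -> hit [6,47/3], descend [2, 10]
  N2 x:[13/3,47/3] y:[29,47] z:[-15,19] -> miss, prune
  N10 x:[7/3,46/3] y:[6,29] z:[-18,9] -> hit [6,9], descend [4, 13]
    N4 x:[7/3,23/3] y:[6,29] z:[-17,7] -> hit [6,7], descend [7, 14]
      N7 x:[7/3,22/3] y:[6,20] z:[1,7] -> hit [6,7] leaf, test {P4(miss), P8(miss)}
      N14 x:[10/3,23/3] y:[22,29] z:[-17,-11] -> miss, prune
    N13 x:[22/3,46/3] y:[16,28] z:[-18,9] -> miss, prune

order=[0, 2, 10, 4, 7, 14, 13]  |boxes|=7  |leaves|=1  hit=miss

== RESULT ==
[0, 2, 10, 4, 7, 14, 13]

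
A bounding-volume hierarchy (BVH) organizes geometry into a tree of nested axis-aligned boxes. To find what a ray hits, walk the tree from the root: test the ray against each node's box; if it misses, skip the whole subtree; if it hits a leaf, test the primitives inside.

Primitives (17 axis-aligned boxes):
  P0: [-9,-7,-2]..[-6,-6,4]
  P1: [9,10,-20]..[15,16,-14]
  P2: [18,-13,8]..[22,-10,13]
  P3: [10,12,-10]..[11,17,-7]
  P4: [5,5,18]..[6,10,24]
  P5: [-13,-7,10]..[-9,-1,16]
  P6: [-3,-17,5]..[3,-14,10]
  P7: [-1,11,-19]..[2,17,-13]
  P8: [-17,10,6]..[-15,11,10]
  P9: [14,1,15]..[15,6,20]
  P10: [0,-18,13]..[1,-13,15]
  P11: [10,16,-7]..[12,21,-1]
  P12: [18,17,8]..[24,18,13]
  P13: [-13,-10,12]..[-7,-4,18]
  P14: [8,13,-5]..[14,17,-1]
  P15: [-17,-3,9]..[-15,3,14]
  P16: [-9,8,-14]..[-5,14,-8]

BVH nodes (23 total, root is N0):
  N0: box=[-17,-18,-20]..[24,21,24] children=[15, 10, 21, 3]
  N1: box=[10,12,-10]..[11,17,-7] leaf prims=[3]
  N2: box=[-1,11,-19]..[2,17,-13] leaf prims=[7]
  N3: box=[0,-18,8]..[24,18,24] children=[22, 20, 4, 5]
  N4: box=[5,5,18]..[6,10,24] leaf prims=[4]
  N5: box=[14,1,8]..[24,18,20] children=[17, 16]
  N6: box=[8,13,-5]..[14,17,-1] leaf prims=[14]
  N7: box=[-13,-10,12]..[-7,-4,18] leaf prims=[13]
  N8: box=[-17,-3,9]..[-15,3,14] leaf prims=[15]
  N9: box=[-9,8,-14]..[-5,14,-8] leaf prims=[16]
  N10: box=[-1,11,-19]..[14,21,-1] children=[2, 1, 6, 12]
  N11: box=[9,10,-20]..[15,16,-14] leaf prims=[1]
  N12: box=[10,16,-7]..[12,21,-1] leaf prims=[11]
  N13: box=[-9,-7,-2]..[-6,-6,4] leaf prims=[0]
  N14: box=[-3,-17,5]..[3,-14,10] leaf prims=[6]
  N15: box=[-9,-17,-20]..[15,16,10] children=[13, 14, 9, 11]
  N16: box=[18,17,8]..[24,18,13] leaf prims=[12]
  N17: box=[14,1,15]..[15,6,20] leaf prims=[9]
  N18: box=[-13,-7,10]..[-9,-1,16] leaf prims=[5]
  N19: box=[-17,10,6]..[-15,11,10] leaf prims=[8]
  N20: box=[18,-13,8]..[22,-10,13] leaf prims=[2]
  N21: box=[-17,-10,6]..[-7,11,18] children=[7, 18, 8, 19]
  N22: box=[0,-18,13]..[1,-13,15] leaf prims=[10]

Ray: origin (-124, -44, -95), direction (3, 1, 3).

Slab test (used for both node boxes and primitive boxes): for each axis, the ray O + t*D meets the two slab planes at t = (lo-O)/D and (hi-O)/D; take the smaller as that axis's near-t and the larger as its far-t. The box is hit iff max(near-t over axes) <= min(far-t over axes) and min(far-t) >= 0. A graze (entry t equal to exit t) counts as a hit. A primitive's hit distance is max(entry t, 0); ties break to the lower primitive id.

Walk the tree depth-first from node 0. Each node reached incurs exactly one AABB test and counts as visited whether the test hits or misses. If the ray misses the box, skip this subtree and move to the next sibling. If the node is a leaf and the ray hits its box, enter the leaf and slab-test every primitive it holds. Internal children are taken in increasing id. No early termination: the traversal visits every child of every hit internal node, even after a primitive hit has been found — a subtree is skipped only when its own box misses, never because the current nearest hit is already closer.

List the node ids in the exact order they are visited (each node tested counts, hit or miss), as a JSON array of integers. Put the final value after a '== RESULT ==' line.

Traverse from the root:
N0 x:[107/3,148/3] y:[26,65] z:[25,119/3] -> hit [107/3,119/3], descend [3, 10, 15, 21]
  N3 x:[124/3,148/3] y:[26,62] z:[103/3,119/3] -> miss, prune
  N10 x:[41,46] y:[55,65] z:[76/3,94/3] -> miss, prune
  N15 x:[115/3,139/3] y:[27,60] z:[25,35] -> miss, prune
  N21 x:[107/3,39] y:[34,55] z:[101/3,113/3] -> hit [107/3,113/3], descend [7, 8, 18, 19]
    N7 x:[37,39] y:[34,40] z:[107/3,113/3] -> hit [37,113/3] leaf, test {P13@t=37}
    N8 x:[107/3,109/3] y:[41,47] z:[104/3,109/3] -> miss, prune
    N18 x:[37,115/3] y:[37,43] z:[35,37] -> hit [37,37] leaf, test {P5@t=37}
    N19 x:[107/3,109/3] y:[54,55] z:[101/3,35] -> miss, prune

Summary -> nodes [0, 3, 10, 15, 21, 7, 8, 18, 19]; box-tests=9; leaf-entries=2; first=P5

== RESULT ==
[0, 3, 10, 15, 21, 7, 8, 18, 19]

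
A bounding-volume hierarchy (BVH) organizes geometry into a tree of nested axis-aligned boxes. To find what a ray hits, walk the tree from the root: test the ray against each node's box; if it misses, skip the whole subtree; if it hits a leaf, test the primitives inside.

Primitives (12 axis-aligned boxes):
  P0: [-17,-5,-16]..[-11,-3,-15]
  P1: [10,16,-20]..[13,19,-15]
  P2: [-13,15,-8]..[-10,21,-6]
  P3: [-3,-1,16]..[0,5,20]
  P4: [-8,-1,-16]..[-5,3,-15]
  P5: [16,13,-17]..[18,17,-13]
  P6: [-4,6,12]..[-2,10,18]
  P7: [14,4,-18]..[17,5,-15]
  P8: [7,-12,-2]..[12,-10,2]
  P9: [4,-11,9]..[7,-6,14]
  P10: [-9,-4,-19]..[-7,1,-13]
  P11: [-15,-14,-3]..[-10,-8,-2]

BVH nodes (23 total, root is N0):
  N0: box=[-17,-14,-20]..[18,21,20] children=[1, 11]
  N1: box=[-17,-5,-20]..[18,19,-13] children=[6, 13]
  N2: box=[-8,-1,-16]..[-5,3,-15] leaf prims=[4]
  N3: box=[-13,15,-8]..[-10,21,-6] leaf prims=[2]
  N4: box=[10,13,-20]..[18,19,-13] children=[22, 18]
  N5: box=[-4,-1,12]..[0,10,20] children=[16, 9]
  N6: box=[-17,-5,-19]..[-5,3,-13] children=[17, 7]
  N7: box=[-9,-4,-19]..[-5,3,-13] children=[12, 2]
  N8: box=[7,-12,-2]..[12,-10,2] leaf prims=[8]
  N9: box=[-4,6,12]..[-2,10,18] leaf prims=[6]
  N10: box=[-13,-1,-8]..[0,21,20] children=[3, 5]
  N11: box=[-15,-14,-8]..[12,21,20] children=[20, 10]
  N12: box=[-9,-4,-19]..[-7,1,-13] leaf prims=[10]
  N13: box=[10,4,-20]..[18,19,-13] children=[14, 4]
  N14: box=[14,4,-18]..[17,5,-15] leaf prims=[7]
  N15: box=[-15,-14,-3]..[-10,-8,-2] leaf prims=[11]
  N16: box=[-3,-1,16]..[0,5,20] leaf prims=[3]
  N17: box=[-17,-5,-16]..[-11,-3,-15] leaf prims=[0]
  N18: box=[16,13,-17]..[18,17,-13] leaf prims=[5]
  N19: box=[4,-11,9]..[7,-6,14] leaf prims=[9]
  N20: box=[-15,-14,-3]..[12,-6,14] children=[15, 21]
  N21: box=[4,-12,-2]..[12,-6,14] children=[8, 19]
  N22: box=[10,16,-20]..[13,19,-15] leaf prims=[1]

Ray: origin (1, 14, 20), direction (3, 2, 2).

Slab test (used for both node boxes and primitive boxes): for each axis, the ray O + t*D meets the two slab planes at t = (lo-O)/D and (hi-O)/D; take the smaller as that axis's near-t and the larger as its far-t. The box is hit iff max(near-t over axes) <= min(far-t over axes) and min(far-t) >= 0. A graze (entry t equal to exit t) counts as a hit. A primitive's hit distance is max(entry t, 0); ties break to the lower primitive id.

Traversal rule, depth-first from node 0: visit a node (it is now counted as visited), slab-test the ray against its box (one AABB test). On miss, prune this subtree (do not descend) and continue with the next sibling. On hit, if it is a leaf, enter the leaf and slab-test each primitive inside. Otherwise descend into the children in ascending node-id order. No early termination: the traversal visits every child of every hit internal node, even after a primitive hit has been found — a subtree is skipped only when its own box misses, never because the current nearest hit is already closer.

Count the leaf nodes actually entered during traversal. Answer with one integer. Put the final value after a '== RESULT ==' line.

Traverse from the root:
N0 x:[-6,17/3] y:[-14,7/2] z:[-20,0] -> hit [-6,0], descend [1, 11]
  N1 x:[-6,17/3] y:[-19/2,5/2] z:[-20,-33/2] -> miss, prune
  N11 x:[-16/3,11/3] y:[-14,7/2] z:[-14,0] -> hit [-16/3,0], descend [10, 20]
    N10 x:[-14/3,-1/3] y:[-15/2,7/2] z:[-14,0] -> miss, prune
    N20 x:[-16/3,11/3] y:[-14,-10] z:[-23/2,-3] -> miss, prune

Visited [0, 1, 11, 10, 20]. Tests: 5 box, 0 leaf. Nearest: miss.

== RESULT ==
0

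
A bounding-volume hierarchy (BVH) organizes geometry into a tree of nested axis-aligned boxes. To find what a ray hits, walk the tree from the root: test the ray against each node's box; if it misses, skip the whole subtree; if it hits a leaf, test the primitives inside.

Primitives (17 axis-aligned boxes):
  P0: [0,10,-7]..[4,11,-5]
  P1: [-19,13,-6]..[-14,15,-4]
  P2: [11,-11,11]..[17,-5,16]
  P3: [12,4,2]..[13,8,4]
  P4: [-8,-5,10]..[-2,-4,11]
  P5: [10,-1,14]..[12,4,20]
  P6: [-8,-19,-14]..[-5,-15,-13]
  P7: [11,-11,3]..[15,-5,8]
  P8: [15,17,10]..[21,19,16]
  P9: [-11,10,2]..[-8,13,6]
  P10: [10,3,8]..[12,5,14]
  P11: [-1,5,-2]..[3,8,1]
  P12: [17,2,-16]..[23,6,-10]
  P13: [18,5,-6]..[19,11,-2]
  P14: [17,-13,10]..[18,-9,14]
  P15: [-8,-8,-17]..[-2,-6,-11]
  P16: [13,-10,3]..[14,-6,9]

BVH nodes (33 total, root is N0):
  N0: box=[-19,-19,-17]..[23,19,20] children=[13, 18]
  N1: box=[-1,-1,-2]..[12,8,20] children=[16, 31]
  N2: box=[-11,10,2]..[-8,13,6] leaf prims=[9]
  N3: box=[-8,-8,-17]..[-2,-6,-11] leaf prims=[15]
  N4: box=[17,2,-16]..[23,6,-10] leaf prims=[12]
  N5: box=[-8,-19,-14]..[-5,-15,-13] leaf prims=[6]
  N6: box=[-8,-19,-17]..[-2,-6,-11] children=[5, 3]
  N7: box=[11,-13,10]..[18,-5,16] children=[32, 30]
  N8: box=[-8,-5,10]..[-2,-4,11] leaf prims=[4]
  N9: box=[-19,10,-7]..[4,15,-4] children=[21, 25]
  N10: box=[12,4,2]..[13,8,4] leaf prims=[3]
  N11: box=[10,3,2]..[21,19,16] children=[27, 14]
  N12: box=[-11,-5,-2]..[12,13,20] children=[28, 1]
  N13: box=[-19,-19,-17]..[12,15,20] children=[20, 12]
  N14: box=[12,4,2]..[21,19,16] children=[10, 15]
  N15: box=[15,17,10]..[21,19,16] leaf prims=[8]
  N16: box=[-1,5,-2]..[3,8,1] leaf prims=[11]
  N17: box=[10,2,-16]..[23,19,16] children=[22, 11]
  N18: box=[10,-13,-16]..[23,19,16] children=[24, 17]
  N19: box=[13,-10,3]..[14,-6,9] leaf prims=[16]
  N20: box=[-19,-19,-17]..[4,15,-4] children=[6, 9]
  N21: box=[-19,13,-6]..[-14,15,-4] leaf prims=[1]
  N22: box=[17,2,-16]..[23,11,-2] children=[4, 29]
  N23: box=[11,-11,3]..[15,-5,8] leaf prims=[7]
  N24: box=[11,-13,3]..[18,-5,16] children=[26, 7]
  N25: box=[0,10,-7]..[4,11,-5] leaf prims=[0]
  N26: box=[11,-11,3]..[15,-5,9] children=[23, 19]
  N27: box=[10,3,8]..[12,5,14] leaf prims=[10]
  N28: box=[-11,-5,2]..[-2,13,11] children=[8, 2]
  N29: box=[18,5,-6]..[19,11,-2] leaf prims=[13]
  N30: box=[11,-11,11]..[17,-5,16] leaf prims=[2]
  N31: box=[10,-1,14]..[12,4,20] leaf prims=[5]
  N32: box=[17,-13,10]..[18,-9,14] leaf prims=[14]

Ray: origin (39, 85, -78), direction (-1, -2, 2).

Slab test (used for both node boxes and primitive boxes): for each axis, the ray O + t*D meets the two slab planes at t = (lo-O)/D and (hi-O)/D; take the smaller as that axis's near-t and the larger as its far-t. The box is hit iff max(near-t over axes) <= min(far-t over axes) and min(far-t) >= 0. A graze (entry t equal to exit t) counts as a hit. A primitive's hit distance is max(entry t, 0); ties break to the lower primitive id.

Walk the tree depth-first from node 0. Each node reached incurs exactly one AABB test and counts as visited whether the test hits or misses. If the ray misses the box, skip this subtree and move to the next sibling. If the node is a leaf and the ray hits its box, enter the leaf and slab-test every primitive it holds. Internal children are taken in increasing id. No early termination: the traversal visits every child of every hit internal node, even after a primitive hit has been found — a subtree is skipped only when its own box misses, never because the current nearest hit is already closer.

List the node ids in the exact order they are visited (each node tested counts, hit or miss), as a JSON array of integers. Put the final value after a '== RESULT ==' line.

Trace the traversal:
N0 x:[16,58] y:[33,52] z:[61/2,49] -> hit [33,49], descend [13, 18]
  N13 x:[27,58] y:[35,52] z:[61/2,49] -> hit [35,49], descend [12, 20]
    N12 x:[27,50] y:[36,45] z:[38,49] -> hit [38,45], descend [1, 28]
      N1 x:[27,40] y:[77/2,43] z:[38,49] -> hit [77/2,40], descend [16, 31]
        N16 x:[36,40] y:[77/2,40] z:[38,79/2] -> hit [77/2,79/2] leaf, test {P11@t=77/2}
        N31 x:[27,29] y:[81/2,43] z:[46,49] -> miss, prune
      N28 x:[41,50] y:[36,45] z:[40,89/2] -> hit [41,89/2], descend [2, 8]
        N2 x:[47,50] y:[36,75/2] z:[40,42] -> miss, prune
        N8 x:[41,47] y:[89/2,45] z:[44,89/2] -> hit [89/2,89/2] leaf, test {P4@t=89/2}
    N20 x:[35,58] y:[35,52] z:[61/2,37] -> hit [35,37], descend [6, 9]
      N6 x:[41,47] y:[91/2,52] z:[61/2,67/2] -> miss, prune
      N9 x:[35,58] y:[35,75/2] z:[71/2,37] -> hit [71/2,37], descend [21, 25]
        N21 x:[53,58] y:[35,36] z:[36,37] -> miss, prune
        N25 x:[35,39] y:[37,75/2] z:[71/2,73/2] -> miss, prune
  N18 x:[16,29] y:[33,49] z:[31,47] -> miss, prune

order=[0, 13, 12, 1, 16, 31, 28, 2, 8, 20, 6, 9, 21, 25, 18]  |boxes|=15  |leaves|=2  hit=P11

== RESULT ==
[0, 13, 12, 1, 16, 31, 28, 2, 8, 20, 6, 9, 21, 25, 18]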